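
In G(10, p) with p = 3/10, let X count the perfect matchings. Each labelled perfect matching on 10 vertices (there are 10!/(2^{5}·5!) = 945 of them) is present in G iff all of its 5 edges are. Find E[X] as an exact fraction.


K_10 has 10!/(2^{5}·5!) = 945 labelled perfect matchings.
For each such perfect matching H, let X_H = 1 if all 5 edges of H are present in G. Then P[X_H = 1] = p^{5} = (3/10)^{5} = 243/100000.
By linearity of expectation: E[X] = Σ_H E[X_H] = 945 · p^{5} = 945 · 243/100000 = 45927/20000.
Numerically: E[X] ≈ 2.296.

E[X] = 945 · (3/10)^{5} = 45927/20000 ≈ 2.296.


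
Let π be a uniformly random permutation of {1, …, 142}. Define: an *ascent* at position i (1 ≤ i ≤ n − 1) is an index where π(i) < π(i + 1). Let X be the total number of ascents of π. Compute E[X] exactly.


Write X = Σ X_I over i = 1, …, 141, with X_I the indicator of one ascent.
There are 141 indicators.
For each fixed i, the pair (π(i), π(i+1)) is a uniformly random ordered pair of distinct values from {1, …, 142}; by symmetry P[π(i) < π(i+1)] = 1/2.
By linearity: E[X] = 141 · (1/2) = (142 − 1) · (1/2) = 141/2 ≈ 70.5000.

E[X] = 141/2 = 70.5000.


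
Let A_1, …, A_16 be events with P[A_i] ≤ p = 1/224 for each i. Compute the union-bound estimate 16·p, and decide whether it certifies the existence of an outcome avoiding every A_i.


Union bound: P[∪_{i=1}^{16} A_i] ≤ Σ_i P[A_i] ≤ 16·p = 16·(1/224) = 1/14.
Numerically: 1/14 ≈ 0.071.
Is 1/14 < 1? YES.
Since P[∪ A_i] ≤ 1/14 < 1, the complement has P[∩ A_i^c] ≥ 1 − 1/14 = 13/14 > 0, so some outcome avoids every A_i.

16·p = 1/14 ≈ 0.071; existence CERTIFIED by the union bound.


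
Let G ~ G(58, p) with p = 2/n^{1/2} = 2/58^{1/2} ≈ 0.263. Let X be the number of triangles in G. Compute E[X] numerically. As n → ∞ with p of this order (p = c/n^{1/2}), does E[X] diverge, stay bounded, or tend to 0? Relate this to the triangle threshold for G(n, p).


Number of potential triangles: C(58, 3) = 30856.
Each occurs with probability p³ ≈ (0.263)³ ≈ 1.81112e-02.
By linearity: E[X] = C(58, 3)·p³ ≈ 30856 · 1.81112e-02 ≈ 558.840.
Since α = 1/2 < 1, p = c/n^{1/2} ≫ 1/n is above the triangle threshold p ~ 1/n. Asymptotically E[X] ~ (c³/6)·n^{3(1−α)} = (2³/6)·n^{1.5} → ∞; triangles are abundant w.h.p.

E[X] ≈ 558.840; in regime p = Θ(1/n^{1/2}) E[X] diverges (above the triangle threshold p ~ 1/n).


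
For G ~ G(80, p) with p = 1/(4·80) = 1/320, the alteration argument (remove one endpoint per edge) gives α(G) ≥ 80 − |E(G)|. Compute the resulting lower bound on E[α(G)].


E[|E(G)|] = C(80, 2)·p = 3160 · (1/320) = 79/8.
E[α(G)] ≥ n − E[|E(G)|] = 80 − 79/8 = 561/8.
Numerically: ≈ 70.125.
(This is only a lower bound; the true E[α(G)] may be larger.)

E[α(G)] ≥ 561/8 ≈ 70.125.


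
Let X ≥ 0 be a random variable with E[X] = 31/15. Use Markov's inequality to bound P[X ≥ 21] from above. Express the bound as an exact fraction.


μ = E[X] = 31/15, a = 21.
Markov: P[X ≥ 21] ≤ μ/a = (31/15)/21 = 31/315.
Numerically: ≈ 0.098.
(Since a = 21 > μ = 2.067, the bound 31/315 is < 1 and informative.)

P[X ≥ 21] ≤ 31/315 ≈ 0.098.


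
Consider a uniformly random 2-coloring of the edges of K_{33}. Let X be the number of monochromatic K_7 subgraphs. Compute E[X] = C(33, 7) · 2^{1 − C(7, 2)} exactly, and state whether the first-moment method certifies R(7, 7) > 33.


E[X] = C(33, 7) · 2^{1 − 21} = 4272048 · 2^{−20} = 4272048/1048576.
As a reduced fraction: E[X] = 267003/65536 ≈ 4.07414.
Is E[X] < 1? NO.
Since E[X] ≥ 1, the first-moment bound is inconclusive at n = 33; it does NOT by itself certify R(7, 7) > 33.

E[X] = 267003/65536 ≈ 4.07414; E[X] ≥ 1; first-moment method inconclusive here.


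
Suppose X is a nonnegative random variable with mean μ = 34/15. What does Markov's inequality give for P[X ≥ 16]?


μ = E[X] = 34/15, a = 16.
Markov: P[X ≥ 16] ≤ μ/a = (34/15)/16 = 17/120.
Numerically: ≈ 0.142.
(Since a = 16 > μ = 2.267, the bound 17/120 is < 1 and informative.)

P[X ≥ 16] ≤ 17/120 ≈ 0.142.


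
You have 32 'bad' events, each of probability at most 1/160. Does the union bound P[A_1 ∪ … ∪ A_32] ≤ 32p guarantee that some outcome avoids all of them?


Union bound: P[∪_{i=1}^{32} A_i] ≤ Σ_i P[A_i] ≤ 32·p = 32·(1/160) = 1/5.
Numerically: 1/5 ≈ 0.2000000.
Is 1/5 < 1? YES.
Since P[∪ A_i] ≤ 1/5 < 1, the complement has P[∩ A_i^c] ≥ 1 − 1/5 = 4/5 > 0, so some outcome avoids every A_i.

32·p = 1/5 ≈ 0.2000000; existence CERTIFIED by the union bound.


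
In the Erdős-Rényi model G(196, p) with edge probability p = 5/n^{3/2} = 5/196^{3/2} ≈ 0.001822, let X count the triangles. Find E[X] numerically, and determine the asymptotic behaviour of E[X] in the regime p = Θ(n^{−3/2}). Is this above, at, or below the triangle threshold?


Number of potential triangles: C(196, 3) = 1235780.
Each occurs with probability p³ ≈ (0.001822)³ ≈ 6.050032e-09.
By linearity: E[X] = C(196, 3)·p³ ≈ 1235780 · 6.050032e-09 ≈ 0.0075.
Since α = 3/2 > 1, p = c/n^{3/2} = o(1/n) is below the triangle threshold p ~ 1/n. Asymptotically E[X] ~ (c³/6)·n^{3(1−α)} = (5³/6)·n^{-1.5} → 0, so by Markov's inequality G has no triangles w.h.p.

E[X] ≈ 0.0075; in regime p = Θ(1/n^{3/2}) E[X] tends to 0 (below the triangle threshold p ~ 1/n).


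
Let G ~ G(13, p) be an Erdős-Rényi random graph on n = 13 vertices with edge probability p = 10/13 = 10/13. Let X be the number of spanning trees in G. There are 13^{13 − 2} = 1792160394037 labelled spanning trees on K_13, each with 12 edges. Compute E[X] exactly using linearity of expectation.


K_13 has 13^{13 − 2} = 1792160394037 labelled spanning trees.
For each such spanning tree H, let X_H = 1 if all 12 edges of H are present in G. Then P[X_H = 1] = p^{12} = (10/13)^{12} = 1000000000000/23298085122481.
Summing the indicators: E[X] = Σ_H E[X_H] = 1792160394037 · p^{12} = 1792160394037 · 1000000000000/23298085122481 = 1000000000000/13.
Numerically: E[X] ≈ 7.6923e+10.

E[X] = 1792160394037 · (10/13)^{12} = 1000000000000/13 ≈ 7.6923e+10.


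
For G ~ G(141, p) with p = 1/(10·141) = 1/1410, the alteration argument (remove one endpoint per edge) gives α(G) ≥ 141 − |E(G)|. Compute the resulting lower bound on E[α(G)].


E[|E(G)|] = C(141, 2)·p = 9870 · (1/1410) = 7.
E[α(G)] ≥ n − E[|E(G)|] = 141 − 7 = 134.
Numerically: ≈ 134.00000.
(This is only a lower bound; the true E[α(G)] may be larger.)

E[α(G)] ≥ 134 ≈ 134.00000.


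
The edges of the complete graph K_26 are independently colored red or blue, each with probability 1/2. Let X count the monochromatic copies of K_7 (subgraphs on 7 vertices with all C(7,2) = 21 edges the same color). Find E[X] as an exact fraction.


Let X = Σ_S X_S over the C(26, 7) = 657800 subsets S of size 7, where X_S = 1 if the K_7 on S is monochromatic.
For a fixed S, the K_7 on S has C(7, 2) = 21 edges. P[all 21 edges red] = (1/2)^21, and likewise for blue, so P[monochromatic] = 2·(1/2)^21 = 2^{1 − 21} = 1/1048576.
By linearity: E[X] = C(26, 7) · 2^{1 − 21} = 657800 · 1/1048576 = 82225/131072.
Numerically: E[X] ≈ 0.62733.

E[X] = C(26,7)·2^(1−C(7,2)) = 82225/131072 ≈ 0.62733.


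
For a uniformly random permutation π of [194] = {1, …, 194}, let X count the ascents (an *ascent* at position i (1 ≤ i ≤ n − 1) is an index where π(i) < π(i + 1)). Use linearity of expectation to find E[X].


Write X = Σ X_I over i = 1, …, 193, with X_I the indicator of one ascent.
There are 193 indicators.
For each fixed i, the pair (π(i), π(i+1)) is a uniformly random ordered pair of distinct values from {1, …, 194}; by symmetry P[π(i) < π(i+1)] = 1/2.
By linearity: E[X] = 193 · (1/2) = (194 − 1) · (1/2) = 193/2 ≈ 96.50000.

E[X] = 193/2 = 96.50000.


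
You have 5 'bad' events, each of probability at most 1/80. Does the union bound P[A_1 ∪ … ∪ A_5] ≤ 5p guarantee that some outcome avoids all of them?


Union bound: P[∪_{i=1}^{5} A_i] ≤ Σ_i P[A_i] ≤ 5·p = 5·(1/80) = 1/16.
Numerically: 1/16 ≈ 0.0625.
Is 1/16 < 1? YES.
Since P[∪ A_i] ≤ 1/16 < 1, the complement has P[∩ A_i^c] ≥ 1 − 1/16 = 15/16 > 0, so some outcome avoids every A_i.

5·p = 1/16 ≈ 0.0625; existence CERTIFIED by the union bound.


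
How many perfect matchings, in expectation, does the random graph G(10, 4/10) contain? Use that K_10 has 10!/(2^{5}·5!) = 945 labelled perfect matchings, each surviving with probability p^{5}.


K_10 has 10!/(2^{5}·5!) = 945 labelled perfect matchings.
For each such perfect matching H, let X_H = 1 if all 5 edges of H are present in G. Then P[X_H = 1] = p^{5} = (2/5)^{5} = 32/3125.
By linearity: E[X] = Σ_H E[X_H] = 945 · p^{5} = 945 · 32/3125 = 6048/625.
Numerically: E[X] ≈ 9.68.

E[X] = 945 · (2/5)^{5} = 6048/625 ≈ 9.68.


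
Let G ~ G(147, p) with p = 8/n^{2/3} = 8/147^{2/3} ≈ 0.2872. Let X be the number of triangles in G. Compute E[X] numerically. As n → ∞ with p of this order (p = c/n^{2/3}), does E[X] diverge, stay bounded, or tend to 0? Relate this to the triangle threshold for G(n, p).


Number of potential triangles: C(147, 3) = 518665.
Each occurs with probability p³ ≈ (0.2872)³ ≈ 2.369383e-02.
By linearity: E[X] = C(147, 3)·p³ ≈ 518665 · 2.369383e-02 ≈ 12289.1610.
Since α = 2/3 < 1, p = c/n^{2/3} ≫ 1/n is above the triangle threshold p ~ 1/n. Asymptotically E[X] ~ (c³/6)·n^{3(1−α)} = (8³/6)·n^{1} → ∞; triangles are abundant w.h.p.

E[X] ≈ 12289.1610; in regime p = Θ(1/n^{2/3}) E[X] diverges (above the triangle threshold p ~ 1/n).


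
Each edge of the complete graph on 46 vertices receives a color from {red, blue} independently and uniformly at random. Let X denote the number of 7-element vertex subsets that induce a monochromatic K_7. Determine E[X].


Let X = Σ_S X_S over the C(46, 7) = 53524680 subsets S of size 7, where X_S = 1 if the K_7 on S is monochromatic.
For a fixed S, the K_7 on S has C(7, 2) = 21 edges. P[all 21 edges red] = (1/2)^21, and likewise for blue, so P[monochromatic] = 2·(1/2)^21 = 2^{1 − 21} = 1/1048576.
By linearity of expectation: E[X] = C(46, 7) · 2^{1 − 21} = 53524680 · 1/1048576 = 6690585/131072.
Numerically: E[X] ≈ 51.045113.

E[X] = C(46,7)·2^(1−C(7,2)) = 6690585/131072 ≈ 51.045113.


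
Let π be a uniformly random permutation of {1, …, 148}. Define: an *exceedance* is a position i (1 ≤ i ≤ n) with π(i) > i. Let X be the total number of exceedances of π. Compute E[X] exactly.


Write X = Σ_{i=1}^{148} X_i, where X_i = 1_{π(i) > i}.
For each fixed i, π(i) is uniform over {1, …, 148} (marginal of a uniform permutation), so P[π(i) > i] = (n − i)/n. Summing: Σ_{i=1}^{148} (n − i)/n = (0 + 1 + … + 147)/148 = 148(148 − 1)/(2·148) = (148 − 1)/2.
Hence E[X] = Σ_{i=1}^{148} (148 − i)/148 = 147/2 ≈ 73.50000.

E[X] = 147/2 = 73.50000.


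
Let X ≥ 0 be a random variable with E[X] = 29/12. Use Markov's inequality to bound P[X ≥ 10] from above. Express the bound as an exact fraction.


μ = E[X] = 29/12, a = 10.
Markov: P[X ≥ 10] ≤ μ/a = (29/12)/10 = 29/120.
Numerically: ≈ 0.242.
(Since a = 10 > μ = 2.417, the bound 29/120 is < 1 and informative.)

P[X ≥ 10] ≤ 29/120 ≈ 0.242.


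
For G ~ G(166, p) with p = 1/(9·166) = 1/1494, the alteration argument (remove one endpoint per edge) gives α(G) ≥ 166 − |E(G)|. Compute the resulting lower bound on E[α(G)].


E[|E(G)|] = C(166, 2)·p = 13695 · (1/1494) = 55/6.
E[α(G)] ≥ n − E[|E(G)|] = 166 − 55/6 = 941/6.
Numerically: ≈ 156.8333.
(This is only a lower bound; the true E[α(G)] may be larger.)

E[α(G)] ≥ 941/6 ≈ 156.8333.


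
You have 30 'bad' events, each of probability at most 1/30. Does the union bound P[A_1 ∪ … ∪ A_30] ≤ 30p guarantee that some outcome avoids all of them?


Union bound: P[∪_{i=1}^{30} A_i] ≤ Σ_i P[A_i] ≤ 30·p = 30·(1/30) = 1.
Numerically: 1 ≈ 1.000.
Is 1 < 1? NO.
Since the bound 1 is ≥ 1, the union bound is uninformative here; it does NOT by itself certify existence.

30·p = 1 ≈ 1.000; existence NOT certified by the union bound.


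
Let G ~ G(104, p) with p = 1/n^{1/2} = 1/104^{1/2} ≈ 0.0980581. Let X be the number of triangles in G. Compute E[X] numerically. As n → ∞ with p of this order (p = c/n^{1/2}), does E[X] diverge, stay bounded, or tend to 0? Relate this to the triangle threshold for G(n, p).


Number of potential triangles: C(104, 3) = 182104.
Each occurs with probability p³ ≈ (0.0980581)³ ≈ 9.42866034e-04.
By linearity: E[X] = C(104, 3)·p³ ≈ 182104 · 9.42866034e-04 ≈ 171.699676.
Since α = 1/2 < 1, p = c/n^{1/2} ≫ 1/n is above the triangle threshold p ~ 1/n. Asymptotically E[X] ~ (c³/6)·n^{3(1−α)} = (1³/6)·n^{1.5} → ∞; triangles are abundant w.h.p.

E[X] ≈ 171.699676; in regime p = Θ(1/n^{1/2}) E[X] diverges (above the triangle threshold p ~ 1/n).


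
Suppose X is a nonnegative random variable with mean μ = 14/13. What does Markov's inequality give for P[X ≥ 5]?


μ = E[X] = 14/13, a = 5.
Markov: P[X ≥ 5] ≤ μ/a = (14/13)/5 = 14/65.
Numerically: ≈ 0.21538.
(Since a = 5 > μ = 1.07692, the bound 14/65 is < 1 and informative.)

P[X ≥ 5] ≤ 14/65 ≈ 0.21538.


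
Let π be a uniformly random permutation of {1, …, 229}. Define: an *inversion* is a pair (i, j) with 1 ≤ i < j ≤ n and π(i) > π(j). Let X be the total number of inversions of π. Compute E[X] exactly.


Write X = Σ X_I over the C(229, 2) = 26106 pairs i < j, with X_I the indicator of one inversion.
There are 26106 indicators.
For each fixed pair i < j, the values π(i) and π(j) are two distinct elements of {1, …, 229} in uniformly random order; by symmetry P[π(i) > π(j)] = 1/2.
By linearity: E[X] = 26106 · (1/2) = C(229, 2) · (1/2) = 26106/2 = 13053 ≈ 13053.000000.

E[X] = 13053 = 13053.000000.


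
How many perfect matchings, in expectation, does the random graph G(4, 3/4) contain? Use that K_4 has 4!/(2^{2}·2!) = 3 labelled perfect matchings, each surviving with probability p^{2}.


K_4 has 4!/(2^{2}·2!) = 3 labelled perfect matchings.
For each such perfect matching H, let X_H = 1 if all 2 edges of H are present in G. Then P[X_H = 1] = p^{2} = (3/4)^{2} = 9/16.
By linearity of expectation: E[X] = Σ_H E[X_H] = 3 · p^{2} = 3 · 9/16 = 27/16.
Numerically: E[X] ≈ 1.688.

E[X] = 3 · (3/4)^{2} = 27/16 ≈ 1.688.


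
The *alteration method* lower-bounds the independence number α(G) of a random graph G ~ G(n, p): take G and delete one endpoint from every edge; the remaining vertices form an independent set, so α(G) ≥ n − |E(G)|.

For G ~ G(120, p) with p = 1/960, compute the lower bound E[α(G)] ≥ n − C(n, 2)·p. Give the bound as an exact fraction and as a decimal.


E[|E(G)|] = C(120, 2)·p = 7140 · (1/960) = 119/16.
E[α(G)] ≥ n − E[|E(G)|] = 120 − 119/16 = 1801/16.
Numerically: ≈ 112.562500.
(This is only a lower bound; the true E[α(G)] may be larger.)

E[α(G)] ≥ 1801/16 ≈ 112.562500.


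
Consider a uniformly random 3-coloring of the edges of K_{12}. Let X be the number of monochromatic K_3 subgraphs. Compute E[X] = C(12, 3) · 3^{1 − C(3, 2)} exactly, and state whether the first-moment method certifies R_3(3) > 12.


E[X] = C(12, 3) · 3^{1 − 3} = 220 · 3^{−2} = 220/9.
As a reduced fraction: E[X] = 220/9 ≈ 24.444.
Is E[X] < 1? NO.
Since E[X] ≥ 1, the first-moment bound is inconclusive at n = 12; it does NOT by itself certify R_3(3) > 12.

E[X] = 220/9 ≈ 24.444; E[X] ≥ 1; first-moment method inconclusive here.


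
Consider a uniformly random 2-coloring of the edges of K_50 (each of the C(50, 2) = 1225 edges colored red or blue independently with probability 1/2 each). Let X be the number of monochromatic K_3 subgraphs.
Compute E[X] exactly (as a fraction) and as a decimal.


Let X = Σ_S X_S over the C(50, 3) = 19600 subsets S of size 3, where X_S = 1 if the K_3 on S is monochromatic.
For a fixed S, the K_3 on S has C(3, 2) = 3 edges. P[all 3 edges red] = (1/2)^3, and likewise for blue, so P[monochromatic] = 2·(1/2)^3 = 2^{1 − 3} = 1/4.
By linearity of expectation: E[X] = C(50, 3) · 2^{1 − 3} = 19600 · 1/4 = 4900.
Numerically: E[X] ≈ 4900.000.

E[X] = C(50,3)·2^(1−C(3,2)) = 4900 ≈ 4900.000.


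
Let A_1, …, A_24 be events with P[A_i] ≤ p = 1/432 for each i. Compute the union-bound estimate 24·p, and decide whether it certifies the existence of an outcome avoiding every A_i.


Union bound: P[∪_{i=1}^{24} A_i] ≤ Σ_i P[A_i] ≤ 24·p = 24·(1/432) = 1/18.
Numerically: 1/18 ≈ 0.055556.
Is 1/18 < 1? YES.
Since P[∪ A_i] ≤ 1/18 < 1, the complement has P[∩ A_i^c] ≥ 1 − 1/18 = 17/18 > 0, so some outcome avoids every A_i.

24·p = 1/18 ≈ 0.055556; existence CERTIFIED by the union bound.


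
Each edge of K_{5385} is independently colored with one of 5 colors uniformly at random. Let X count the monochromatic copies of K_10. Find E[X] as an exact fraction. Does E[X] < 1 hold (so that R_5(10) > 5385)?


E[X] = C(5385, 10) · 5^{1 − 45} = 5603542957245638044321604098176 · 5^{−44} = 5603542957245638044321604098176/5684341886080801486968994140625.
As a reduced fraction: E[X] = 5603542957245638044321604098176/5684341886080801486968994140625 ≈ 0.986.
Is E[X] < 1? YES.
Since E[X] < 1, there exists a 5-coloring of K_{5385} with no monochromatic K_10; hence R_5(10) > 5385.

E[X] = 5603542957245638044321604098176/5684341886080801486968994140625 ≈ 0.986; E[X] < 1, so R_5(10) > 5385.


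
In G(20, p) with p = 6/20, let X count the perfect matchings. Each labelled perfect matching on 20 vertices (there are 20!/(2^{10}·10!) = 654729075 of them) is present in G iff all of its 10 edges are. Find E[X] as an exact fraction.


K_20 has 20!/(2^{10}·10!) = 654729075 labelled perfect matchings.
For each such perfect matching H, let X_H = 1 if all 10 edges of H are present in G. Then P[X_H = 1] = p^{10} = (3/10)^{10} = 59049/10000000000.
By linearity: E[X] = Σ_H E[X_H] = 654729075 · p^{10} = 654729075 · 59049/10000000000 = 1546443885987/400000000.
Numerically: E[X] ≈ 3866.11.

E[X] = 654729075 · (3/10)^{10} = 1546443885987/400000000 ≈ 3866.11.


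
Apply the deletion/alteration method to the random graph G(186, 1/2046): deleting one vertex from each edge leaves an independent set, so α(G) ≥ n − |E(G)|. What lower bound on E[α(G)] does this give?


E[|E(G)|] = C(186, 2)·p = 17205 · (1/2046) = 185/22.
E[α(G)] ≥ n − E[|E(G)|] = 186 − 185/22 = 3907/22.
Numerically: ≈ 177.5909.
(This is only a lower bound; the true E[α(G)] may be larger.)

E[α(G)] ≥ 3907/22 ≈ 177.5909.


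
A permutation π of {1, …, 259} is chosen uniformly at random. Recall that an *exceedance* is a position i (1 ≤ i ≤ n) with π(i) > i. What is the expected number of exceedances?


Write X = Σ_{i=1}^{259} X_i, where X_i = 1_{π(i) > i}.
For each fixed i, π(i) is uniform over {1, …, 259} (marginal of a uniform permutation), so P[π(i) > i] = (n − i)/n. Summing: Σ_{i=1}^{259} (n − i)/n = (0 + 1 + … + 258)/259 = 259(259 − 1)/(2·259) = (259 − 1)/2.
Hence E[X] = Σ_{i=1}^{259} (259 − i)/259 = 129 ≈ 129.000000.

E[X] = 129 = 129.000000.


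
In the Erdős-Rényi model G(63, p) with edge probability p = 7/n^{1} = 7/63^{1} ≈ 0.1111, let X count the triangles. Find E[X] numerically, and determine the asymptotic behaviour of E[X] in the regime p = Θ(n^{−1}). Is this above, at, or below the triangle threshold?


Number of potential triangles: C(63, 3) = 39711.
Each occurs with probability p³ ≈ (0.1111)³ ≈ 1.371742e-03.
By linearity: E[X] = C(63, 3)·p³ ≈ 39711 · 1.371742e-03 ≈ 54.4733.
Here α = 1, so p = 7/n is exactly at the triangle threshold p ~ 1/n. Asymptotically E[X] → c³/6 = 7³/6 = 343/6 ≈ 57.1667, a bounded constant. In this regime the triangle count is asymptotically Poisson(c³/6).

E[X] ≈ 54.4733; in regime p = Θ(1/n^{1}) E[X] stays bounded (at the triangle threshold p ~ 1/n).


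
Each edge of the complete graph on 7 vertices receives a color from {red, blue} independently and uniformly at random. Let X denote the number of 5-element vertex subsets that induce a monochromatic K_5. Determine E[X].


Let X = Σ_S X_S over the C(7, 5) = 21 subsets S of size 5, where X_S = 1 if the K_5 on S is monochromatic.
For a fixed S, the K_5 on S has C(5, 2) = 10 edges. P[all 10 edges red] = (1/2)^10, and likewise for blue, so P[monochromatic] = 2·(1/2)^10 = 2^{1 − 10} = 1/512.
By linearity: E[X] = C(7, 5) · 2^{1 − 10} = 21 · 1/512 = 21/512.
Numerically: E[X] ≈ 0.0410.

E[X] = C(7,5)·2^(1−C(5,2)) = 21/512 ≈ 0.0410.


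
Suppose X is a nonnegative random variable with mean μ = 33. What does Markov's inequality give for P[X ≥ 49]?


μ = E[X] = 33, a = 49.
Markov: P[X ≥ 49] ≤ μ/a = (33)/49 = 33/49.
Numerically: ≈ 0.67347.
(Since a = 49 > μ = 33.00000, the bound 33/49 is < 1 and informative.)

P[X ≥ 49] ≤ 33/49 ≈ 0.67347.


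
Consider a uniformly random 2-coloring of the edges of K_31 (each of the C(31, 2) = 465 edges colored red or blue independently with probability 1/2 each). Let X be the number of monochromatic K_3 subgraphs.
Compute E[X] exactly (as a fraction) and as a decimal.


Let X = Σ_S X_S over the C(31, 3) = 4495 subsets S of size 3, where X_S = 1 if the K_3 on S is monochromatic.
For a fixed S, the K_3 on S has C(3, 2) = 3 edges. P[all 3 edges red] = (1/2)^3, and likewise for blue, so P[monochromatic] = 2·(1/2)^3 = 2^{1 − 3} = 1/4.
By linearity: E[X] = C(31, 3) · 2^{1 − 3} = 4495 · 1/4 = 4495/4.
Numerically: E[X] ≈ 1123.75000.

E[X] = C(31,3)·2^(1−C(3,2)) = 4495/4 ≈ 1123.75000.


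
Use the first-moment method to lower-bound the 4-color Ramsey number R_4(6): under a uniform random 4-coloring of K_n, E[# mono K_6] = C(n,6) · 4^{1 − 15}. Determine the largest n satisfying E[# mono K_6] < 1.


We need C(n, 6) · 4^{1 − 15} < 1, i.e. C(n, 6) < 4^{15 − 1} = 268435456.
Check values of n near the boundary:
  n = 72: C(72, 6) = 156238908; 156238908 < 268435456? YES
  n = 73: C(73, 6) = 170230452; 170230452 < 268435456? YES
  n = 74: C(74, 6) = 185250786; 185250786 < 268435456? YES
  n = 75: C(75, 6) = 201359550; 201359550 < 268435456? YES
  n = 76: C(76, 6) = 218618940; 218618940 < 268435456? YES
  n = 77: C(77, 6) = 237093780; 237093780 < 268435456? YES
  n = 78: C(78, 6) = 256851595; 256851595 < 268435456? YES
  n = 79: C(79, 6) = 277962685; 277962685 < 268435456? NO
  n = 80: C(80, 6) = 300500200; 300500200 < 268435456? NO
  n = 81: C(81, 6) = 324540216; 324540216 < 268435456? NO
The largest n with C(n, 6) < 268435456 is n = 78 (where E[X] = 256851595/268435456 ≈ 0.95685). Hence R_4(6) > 78, i.e. R_4(6) ≥ 79.

Largest n = 78; hence R_4(6) > 78.


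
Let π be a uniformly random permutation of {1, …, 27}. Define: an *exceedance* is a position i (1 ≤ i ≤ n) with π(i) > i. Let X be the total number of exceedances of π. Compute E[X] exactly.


Write X = Σ_{i=1}^{27} X_i, where X_i = 1_{π(i) > i}.
For each fixed i, π(i) is uniform over {1, …, 27} (marginal of a uniform permutation), so P[π(i) > i] = (n − i)/n. Summing: Σ_{i=1}^{27} (n − i)/n = (0 + 1 + … + 26)/27 = 27(27 − 1)/(2·27) = (27 − 1)/2.
Hence E[X] = Σ_{i=1}^{27} (27 − i)/27 = 13 ≈ 13.000.

E[X] = 13 = 13.000.


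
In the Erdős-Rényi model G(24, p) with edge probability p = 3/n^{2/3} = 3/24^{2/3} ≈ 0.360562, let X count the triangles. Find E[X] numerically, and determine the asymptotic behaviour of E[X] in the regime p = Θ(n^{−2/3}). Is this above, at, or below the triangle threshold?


Number of potential triangles: C(24, 3) = 2024.
Each occurs with probability p³ ≈ (0.360562)³ ≈ 4.68750000e-02.
By linearity: E[X] = C(24, 3)·p³ ≈ 2024 · 4.68750000e-02 ≈ 94.875000.
Since α = 2/3 < 1, p = c/n^{2/3} ≫ 1/n is above the triangle threshold p ~ 1/n. Asymptotically E[X] ~ (c³/6)·n^{3(1−α)} = (3³/6)·n^{1} → ∞; triangles are abundant w.h.p.

E[X] ≈ 94.875000; in regime p = Θ(1/n^{2/3}) E[X] diverges (above the triangle threshold p ~ 1/n).


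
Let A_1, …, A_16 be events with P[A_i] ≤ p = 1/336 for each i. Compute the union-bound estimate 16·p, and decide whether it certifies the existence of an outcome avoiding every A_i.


Union bound: P[∪_{i=1}^{16} A_i] ≤ Σ_i P[A_i] ≤ 16·p = 16·(1/336) = 1/21.
Numerically: 1/21 ≈ 0.0476190.
Is 1/21 < 1? YES.
Since P[∪ A_i] ≤ 1/21 < 1, the complement has P[∩ A_i^c] ≥ 1 − 1/21 = 20/21 > 0, so some outcome avoids every A_i.

16·p = 1/21 ≈ 0.0476190; existence CERTIFIED by the union bound.


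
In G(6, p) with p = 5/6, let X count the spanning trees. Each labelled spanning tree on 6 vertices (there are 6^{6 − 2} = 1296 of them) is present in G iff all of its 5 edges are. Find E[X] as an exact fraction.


K_6 has 6^{6 − 2} = 1296 labelled spanning trees.
For each such spanning tree H, let X_H = 1 if all 5 edges of H are present in G. Then P[X_H = 1] = p^{5} = (5/6)^{5} = 3125/7776.
By linearity of expectation: E[X] = Σ_H E[X_H] = 1296 · p^{5} = 1296 · 3125/7776 = 3125/6.
Numerically: E[X] ≈ 520.833.

E[X] = 1296 · (5/6)^{5} = 3125/6 ≈ 520.833.


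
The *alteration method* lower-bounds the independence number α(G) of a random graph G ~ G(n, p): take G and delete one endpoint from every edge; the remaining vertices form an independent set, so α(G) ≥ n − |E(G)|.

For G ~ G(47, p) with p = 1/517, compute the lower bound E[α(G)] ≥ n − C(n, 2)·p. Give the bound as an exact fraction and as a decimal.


E[|E(G)|] = C(47, 2)·p = 1081 · (1/517) = 23/11.
E[α(G)] ≥ n − E[|E(G)|] = 47 − 23/11 = 494/11.
Numerically: ≈ 44.90909.
(This is only a lower bound; the true E[α(G)] may be larger.)

E[α(G)] ≥ 494/11 ≈ 44.90909.


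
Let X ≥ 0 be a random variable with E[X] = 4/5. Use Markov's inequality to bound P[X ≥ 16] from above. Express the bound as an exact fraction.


μ = E[X] = 4/5, a = 16.
Markov: P[X ≥ 16] ≤ μ/a = (4/5)/16 = 1/20.
Numerically: ≈ 0.0500.
(Since a = 16 > μ = 0.8000, the bound 1/20 is < 1 and informative.)

P[X ≥ 16] ≤ 1/20 ≈ 0.0500.


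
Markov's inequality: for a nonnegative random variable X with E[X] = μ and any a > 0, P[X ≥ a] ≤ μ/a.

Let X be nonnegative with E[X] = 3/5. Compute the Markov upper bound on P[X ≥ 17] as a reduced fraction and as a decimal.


μ = E[X] = 3/5, a = 17.
Markov: P[X ≥ 17] ≤ μ/a = (3/5)/17 = 3/85.
Numerically: ≈ 0.035294.
(Since a = 17 > μ = 0.600000, the bound 3/85 is < 1 and informative.)

P[X ≥ 17] ≤ 3/85 ≈ 0.035294.


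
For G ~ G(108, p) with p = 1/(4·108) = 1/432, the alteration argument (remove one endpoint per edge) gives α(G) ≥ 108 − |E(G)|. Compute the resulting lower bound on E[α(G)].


E[|E(G)|] = C(108, 2)·p = 5778 · (1/432) = 107/8.
E[α(G)] ≥ n − E[|E(G)|] = 108 − 107/8 = 757/8.
Numerically: ≈ 94.625.
(This is only a lower bound; the true E[α(G)] may be larger.)

E[α(G)] ≥ 757/8 ≈ 94.625.


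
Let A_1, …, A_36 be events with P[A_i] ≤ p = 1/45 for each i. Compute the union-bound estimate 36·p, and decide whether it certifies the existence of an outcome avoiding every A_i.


Union bound: P[∪_{i=1}^{36} A_i] ≤ Σ_i P[A_i] ≤ 36·p = 36·(1/45) = 4/5.
Numerically: 4/5 ≈ 0.80000.
Is 4/5 < 1? YES.
Since P[∪ A_i] ≤ 4/5 < 1, the complement has P[∩ A_i^c] ≥ 1 − 4/5 = 1/5 > 0, so some outcome avoids every A_i.

36·p = 4/5 ≈ 0.80000; existence CERTIFIED by the union bound.


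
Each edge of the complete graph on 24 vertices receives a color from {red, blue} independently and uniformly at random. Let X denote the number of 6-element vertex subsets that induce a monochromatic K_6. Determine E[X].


Let X = Σ_S X_S over the C(24, 6) = 134596 subsets S of size 6, where X_S = 1 if the K_6 on S is monochromatic.
For a fixed S, the K_6 on S has C(6, 2) = 15 edges. P[all 15 edges red] = (1/2)^15, and likewise for blue, so P[monochromatic] = 2·(1/2)^15 = 2^{1 − 15} = 1/16384.
By linearity of expectation: E[X] = C(24, 6) · 2^{1 − 15} = 134596 · 1/16384 = 33649/4096.
Numerically: E[X] ≈ 8.215088.

E[X] = C(24,6)·2^(1−C(6,2)) = 33649/4096 ≈ 8.215088.


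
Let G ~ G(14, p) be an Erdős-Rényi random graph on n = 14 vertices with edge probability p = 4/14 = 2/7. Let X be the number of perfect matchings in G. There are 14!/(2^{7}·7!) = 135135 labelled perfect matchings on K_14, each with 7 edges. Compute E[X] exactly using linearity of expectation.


K_14 has 14!/(2^{7}·7!) = 135135 labelled perfect matchings.
For each such perfect matching H, let X_H = 1 if all 7 edges of H are present in G. Then P[X_H = 1] = p^{7} = (2/7)^{7} = 128/823543.
By linearity: E[X] = Σ_H E[X_H] = 135135 · p^{7} = 135135 · 128/823543 = 2471040/117649.
Numerically: E[X] ≈ 21.0035.

E[X] = 135135 · (2/7)^{7} = 2471040/117649 ≈ 21.0035.


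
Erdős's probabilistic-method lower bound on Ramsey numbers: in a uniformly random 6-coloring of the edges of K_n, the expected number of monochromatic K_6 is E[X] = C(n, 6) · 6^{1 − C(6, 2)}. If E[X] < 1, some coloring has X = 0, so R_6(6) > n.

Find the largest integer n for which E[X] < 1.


We need C(n, 6) · 6^{1 − 15} < 1, i.e. C(n, 6) < 6^{15 − 1} = 78364164096.
Check values of n near the boundary:
  n = 192: C(192, 6) = 64300886496; 64300886496 < 78364164096? YES
  n = 193: C(193, 6) = 66364016544; 66364016544 < 78364164096? YES
  n = 194: C(194, 6) = 68482017072; 68482017072 < 78364164096? YES
  n = 195: C(195, 6) = 70656049360; 70656049360 < 78364164096? YES
  n = 196: C(196, 6) = 72887293024; 72887293024 < 78364164096? YES
  n = 197: C(197, 6) = 75176946208; 75176946208 < 78364164096? YES
  n = 198: C(198, 6) = 77526225777; 77526225777 < 78364164096? YES
  n = 199: C(199, 6) = 79936367511; 79936367511 < 78364164096? NO
The largest n with C(n, 6) < 78364164096 is n = 198 (where E[X] = 25842075259/26121388032 ≈ 0.98931). Hence R_6(6) > 198, i.e. R_6(6) ≥ 199.

Largest n = 198; hence R_6(6) > 198.


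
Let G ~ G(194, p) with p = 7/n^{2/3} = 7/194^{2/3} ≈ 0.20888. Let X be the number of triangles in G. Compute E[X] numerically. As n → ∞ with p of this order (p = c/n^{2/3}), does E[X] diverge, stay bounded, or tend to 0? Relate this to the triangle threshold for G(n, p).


Number of potential triangles: C(194, 3) = 1198144.
Each occurs with probability p³ ≈ (0.20888)³ ≈ 9.11361462e-03.
By linearity: E[X] = C(194, 3)·p³ ≈ 1198144 · 9.11361462e-03 ≈ 10919.422680.
Since α = 2/3 < 1, p = c/n^{2/3} ≫ 1/n is above the triangle threshold p ~ 1/n. Asymptotically E[X] ~ (c³/6)·n^{3(1−α)} = (7³/6)·n^{1} → ∞; triangles are abundant w.h.p.

E[X] ≈ 10919.422680; in regime p = Θ(1/n^{2/3}) E[X] diverges (above the triangle threshold p ~ 1/n).


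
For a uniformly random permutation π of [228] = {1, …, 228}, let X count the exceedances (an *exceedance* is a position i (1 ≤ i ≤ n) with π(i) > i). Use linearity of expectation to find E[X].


Write X = Σ_{i=1}^{228} X_i, where X_i = 1_{π(i) > i}.
For each fixed i, π(i) is uniform over {1, …, 228} (marginal of a uniform permutation), so P[π(i) > i] = (n − i)/n. Summing: Σ_{i=1}^{228} (n − i)/n = (0 + 1 + … + 227)/228 = 228(228 − 1)/(2·228) = (228 − 1)/2.
Hence E[X] = Σ_{i=1}^{228} (228 − i)/228 = 227/2 ≈ 113.5000.

E[X] = 227/2 = 113.5000.


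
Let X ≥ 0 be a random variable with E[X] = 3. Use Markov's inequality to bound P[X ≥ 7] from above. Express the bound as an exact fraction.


μ = E[X] = 3, a = 7.
Markov: P[X ≥ 7] ≤ μ/a = (3)/7 = 3/7.
Numerically: ≈ 0.4286.
(Since a = 7 > μ = 3.0000, the bound 3/7 is < 1 and informative.)

P[X ≥ 7] ≤ 3/7 ≈ 0.4286.


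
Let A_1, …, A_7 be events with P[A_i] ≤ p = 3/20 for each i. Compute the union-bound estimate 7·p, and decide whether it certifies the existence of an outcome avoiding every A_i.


Union bound: P[∪_{i=1}^{7} A_i] ≤ Σ_i P[A_i] ≤ 7·p = 7·(3/20) = 21/20.
Numerically: 21/20 ≈ 1.05000.
Is 21/20 < 1? NO.
Since the bound 21/20 is ≥ 1, the union bound is uninformative here; it does NOT by itself certify existence.

7·p = 21/20 ≈ 1.05000; existence NOT certified by the union bound.


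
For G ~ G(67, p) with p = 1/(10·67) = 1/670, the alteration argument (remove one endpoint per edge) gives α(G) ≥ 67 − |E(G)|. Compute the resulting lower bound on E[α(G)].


E[|E(G)|] = C(67, 2)·p = 2211 · (1/670) = 33/10.
E[α(G)] ≥ n − E[|E(G)|] = 67 − 33/10 = 637/10.
Numerically: ≈ 63.700.
(This is only a lower bound; the true E[α(G)] may be larger.)

E[α(G)] ≥ 637/10 ≈ 63.700.


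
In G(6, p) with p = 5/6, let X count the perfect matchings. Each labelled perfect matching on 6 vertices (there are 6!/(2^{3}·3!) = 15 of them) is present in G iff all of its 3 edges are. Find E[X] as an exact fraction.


K_6 has 6!/(2^{3}·3!) = 15 labelled perfect matchings.
For each such perfect matching H, let X_H = 1 if all 3 edges of H are present in G. Then P[X_H = 1] = p^{3} = (5/6)^{3} = 125/216.
By linearity: E[X] = Σ_H E[X_H] = 15 · p^{3} = 15 · 125/216 = 625/72.
Numerically: E[X] ≈ 8.68056.

E[X] = 15 · (5/6)^{3} = 625/72 ≈ 8.68056.


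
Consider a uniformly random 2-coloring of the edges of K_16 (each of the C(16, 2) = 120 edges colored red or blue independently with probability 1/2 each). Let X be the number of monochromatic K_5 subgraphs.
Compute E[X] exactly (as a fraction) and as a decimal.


Let X = Σ_S X_S over the C(16, 5) = 4368 subsets S of size 5, where X_S = 1 if the K_5 on S is monochromatic.
For a fixed S, the K_5 on S has C(5, 2) = 10 edges. P[all 10 edges red] = (1/2)^10, and likewise for blue, so P[monochromatic] = 2·(1/2)^10 = 2^{1 − 10} = 1/512.
By linearity of expectation: E[X] = C(16, 5) · 2^{1 − 10} = 4368 · 1/512 = 273/32.
Numerically: E[X] ≈ 8.5312.

E[X] = C(16,5)·2^(1−C(5,2)) = 273/32 ≈ 8.5312.


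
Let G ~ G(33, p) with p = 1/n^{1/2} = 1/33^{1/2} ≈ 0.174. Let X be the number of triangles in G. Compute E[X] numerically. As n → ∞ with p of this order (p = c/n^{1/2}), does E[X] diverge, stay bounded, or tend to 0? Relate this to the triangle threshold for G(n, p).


Number of potential triangles: C(33, 3) = 5456.
Each occurs with probability p³ ≈ (0.174)³ ≈ 5.27508e-03.
By linearity: E[X] = C(33, 3)·p³ ≈ 5456 · 5.27508e-03 ≈ 28.781.
Since α = 1/2 < 1, p = c/n^{1/2} ≫ 1/n is above the triangle threshold p ~ 1/n. Asymptotically E[X] ~ (c³/6)·n^{3(1−α)} = (1³/6)·n^{1.5} → ∞; triangles are abundant w.h.p.

E[X] ≈ 28.781; in regime p = Θ(1/n^{1/2}) E[X] diverges (above the triangle threshold p ~ 1/n).


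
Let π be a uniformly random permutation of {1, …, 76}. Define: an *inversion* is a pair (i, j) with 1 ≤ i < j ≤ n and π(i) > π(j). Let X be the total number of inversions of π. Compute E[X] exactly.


Write X = Σ X_I over the C(76, 2) = 2850 pairs i < j, with X_I the indicator of one inversion.
There are 2850 indicators.
For each fixed pair i < j, the values π(i) and π(j) are two distinct elements of {1, …, 76} in uniformly random order; by symmetry P[π(i) > π(j)] = 1/2.
By linearity: E[X] = 2850 · (1/2) = C(76, 2) · (1/2) = 2850/2 = 1425 ≈ 1425.000.

E[X] = 1425 = 1425.000.


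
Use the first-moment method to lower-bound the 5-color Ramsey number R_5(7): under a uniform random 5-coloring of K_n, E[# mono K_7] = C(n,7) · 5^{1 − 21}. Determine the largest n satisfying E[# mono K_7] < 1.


We need C(n, 7) · 5^{1 − 21} < 1, i.e. C(n, 7) < 5^{21 − 1} = 95367431640625.
Check values of n near the boundary:
  n = 336: C(336, 7) = 90079147136880; 90079147136880 < 95367431640625? YES
  n = 337: C(337, 7) = 91989916924632; 91989916924632 < 95367431640625? YES
  n = 338: C(338, 7) = 93935323022736; 93935323022736 < 95367431640625? YES
  n = 339: C(339, 7) = 95915887062372; 95915887062372 < 95367431640625? NO
  n = 340: C(340, 7) = 97932136940560; 97932136940560 < 95367431640625? NO
The largest n with C(n, 7) < 95367431640625 is n = 338 (where E[X] = 93935323022736/95367431640625 ≈ 0.9850). Hence R_5(7) > 338, i.e. R_5(7) ≥ 339.

Largest n = 338; hence R_5(7) > 338.


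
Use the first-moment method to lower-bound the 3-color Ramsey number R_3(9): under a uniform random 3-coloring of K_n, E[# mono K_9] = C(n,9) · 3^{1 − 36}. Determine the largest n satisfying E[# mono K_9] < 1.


We need C(n, 9) · 3^{1 − 36} < 1, i.e. C(n, 9) < 3^{36 − 1} = 50031545098999707.
Check values of n near the boundary:
  n = 296: C(296, 9) = 42513789098994080; 42513789098994080 < 50031545098999707? YES
  n = 297: C(297, 9) = 43842345008337645; 43842345008337645 < 50031545098999707? YES
  n = 298: C(298, 9) = 45207677551849890; 45207677551849890 < 50031545098999707? YES
  n = 299: C(299, 9) = 46610674441390059; 46610674441390059 < 50031545098999707? YES
  n = 300: C(300, 9) = 48052241692154700; 48052241692154700 < 50031545098999707? YES
  n = 301: C(301, 9) = 49533303936090975; 49533303936090975 < 50031545098999707? YES
  n = 302: C(302, 9) = 51054804739588650; 51054804739588650 < 50031545098999707? NO
The largest n with C(n, 9) < 50031545098999707 is n = 301 (where E[X] = 16511101312030325/16677181699666569 ≈ 0.990). Hence R_3(9) > 301, i.e. R_3(9) ≥ 302.

Largest n = 301; hence R_3(9) > 301.


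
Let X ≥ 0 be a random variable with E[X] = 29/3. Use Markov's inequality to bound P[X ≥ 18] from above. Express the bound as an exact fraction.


μ = E[X] = 29/3, a = 18.
Markov: P[X ≥ 18] ≤ μ/a = (29/3)/18 = 29/54.
Numerically: ≈ 0.537037.
(Since a = 18 > μ = 9.666667, the bound 29/54 is < 1 and informative.)

P[X ≥ 18] ≤ 29/54 ≈ 0.537037.


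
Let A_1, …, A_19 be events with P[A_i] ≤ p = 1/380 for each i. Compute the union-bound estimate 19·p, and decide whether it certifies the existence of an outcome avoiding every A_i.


Union bound: P[∪_{i=1}^{19} A_i] ≤ Σ_i P[A_i] ≤ 19·p = 19·(1/380) = 1/20.
Numerically: 1/20 ≈ 0.0500000.
Is 1/20 < 1? YES.
Since P[∪ A_i] ≤ 1/20 < 1, the complement has P[∩ A_i^c] ≥ 1 − 1/20 = 19/20 > 0, so some outcome avoids every A_i.

19·p = 1/20 ≈ 0.0500000; existence CERTIFIED by the union bound.


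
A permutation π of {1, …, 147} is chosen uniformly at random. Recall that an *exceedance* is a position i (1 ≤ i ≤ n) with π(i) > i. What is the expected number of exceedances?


Write X = Σ_{i=1}^{147} X_i, where X_i = 1_{π(i) > i}.
For each fixed i, π(i) is uniform over {1, …, 147} (marginal of a uniform permutation), so P[π(i) > i] = (n − i)/n. Summing: Σ_{i=1}^{147} (n − i)/n = (0 + 1 + … + 146)/147 = 147(147 − 1)/(2·147) = (147 − 1)/2.
Hence E[X] = Σ_{i=1}^{147} (147 − i)/147 = 73 ≈ 73.00000.

E[X] = 73 = 73.00000.


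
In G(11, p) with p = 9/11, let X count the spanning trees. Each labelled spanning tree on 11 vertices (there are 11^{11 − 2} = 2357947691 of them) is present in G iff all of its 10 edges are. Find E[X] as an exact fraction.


K_11 has 11^{11 − 2} = 2357947691 labelled spanning trees.
For each such spanning tree H, let X_H = 1 if all 10 edges of H are present in G. Then P[X_H = 1] = p^{10} = (9/11)^{10} = 3486784401/25937424601.
Summing the indicators: E[X] = Σ_H E[X_H] = 2357947691 · p^{10} = 2357947691 · 3486784401/25937424601 = 3486784401/11.
Numerically: E[X] ≈ 3.1698e+08.

E[X] = 2357947691 · (9/11)^{10} = 3486784401/11 ≈ 3.1698e+08.


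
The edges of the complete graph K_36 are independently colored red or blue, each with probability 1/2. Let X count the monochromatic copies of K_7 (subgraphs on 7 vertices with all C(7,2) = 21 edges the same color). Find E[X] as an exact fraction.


Let X = Σ_S X_S over the C(36, 7) = 8347680 subsets S of size 7, where X_S = 1 if the K_7 on S is monochromatic.
For a fixed S, the K_7 on S has C(7, 2) = 21 edges. P[all 21 edges red] = (1/2)^21, and likewise for blue, so P[monochromatic] = 2·(1/2)^21 = 2^{1 − 21} = 1/1048576.
Summing: E[X] = C(36, 7) · 2^{1 − 21} = 8347680 · 1/1048576 = 260865/32768.
Numerically: E[X] ≈ 7.96097.

E[X] = C(36,7)·2^(1−C(7,2)) = 260865/32768 ≈ 7.96097.
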